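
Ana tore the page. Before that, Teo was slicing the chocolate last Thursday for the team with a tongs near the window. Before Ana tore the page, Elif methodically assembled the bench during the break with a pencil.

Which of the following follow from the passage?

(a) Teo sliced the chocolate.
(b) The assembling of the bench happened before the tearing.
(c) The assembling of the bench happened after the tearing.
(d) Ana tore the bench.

(b)

(a) Not entailed — 'was slicing' is progressive on an accomplishment; it does not entail the completed 'sliced'.
(b) Entailed — the narrative places the assembling before the tearing.
(c) Not entailed — the narrative places the assembling before the tearing, not after.
(d) Not entailed — Ana tore the page, not the bench; the bench belongs to the assembling event.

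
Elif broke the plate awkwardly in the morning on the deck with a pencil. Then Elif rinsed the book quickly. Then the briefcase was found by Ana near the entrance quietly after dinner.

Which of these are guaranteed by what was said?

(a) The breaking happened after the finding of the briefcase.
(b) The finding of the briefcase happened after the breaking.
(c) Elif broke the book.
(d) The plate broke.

(b), (d)

(a) Not entailed — the narrative places the breaking before the finding, not after.
(b) Entailed — the narrative places the breaking before the finding.
(c) Not entailed — Elif broke the plate, not the book; the book belongs to the rinsing event.
(d) Entailed — 'Elif broke the plate' is causative; it entails the inchoative 'the plate broke'.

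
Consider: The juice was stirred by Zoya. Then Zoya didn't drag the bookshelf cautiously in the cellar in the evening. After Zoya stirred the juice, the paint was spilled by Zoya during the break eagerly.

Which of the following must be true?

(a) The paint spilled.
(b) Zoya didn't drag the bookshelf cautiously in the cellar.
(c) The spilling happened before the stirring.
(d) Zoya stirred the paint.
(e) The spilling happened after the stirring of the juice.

(a) Entailed — 'Zoya spilled the paint' is causative; it entails the inchoative 'the paint spilled'.
(b) Not entailed — dropping 'in the evening' under negation is not valid — the original leaves open that Zoya dragged the bookshelf some other way.
(c) Not entailed — the narrative places the stirring before the spilling, not after.
(d) Not entailed — Zoya stirred the juice, not the paint; the paint belongs to the spilling event.
(e) Entailed — the narrative places the stirring before the spilling.

(a), (e)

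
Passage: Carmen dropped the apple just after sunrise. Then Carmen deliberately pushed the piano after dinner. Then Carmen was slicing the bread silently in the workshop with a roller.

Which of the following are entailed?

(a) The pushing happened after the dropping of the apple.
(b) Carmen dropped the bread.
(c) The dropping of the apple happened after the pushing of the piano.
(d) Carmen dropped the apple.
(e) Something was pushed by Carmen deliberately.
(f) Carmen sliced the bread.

(a) Entailed — the narrative places the dropping before the pushing.
(b) Not entailed — Carmen dropped the apple, not the bread; the bread belongs to the slicing event.
(c) Not entailed — the narrative places the dropping before the pushing, not after.
(d) Entailed — dropping 'just after sunrise' leaves a sub-description the original still satisfies.
(e) Entailed — every conjunct here is already in the original pushing event.
(f) Not entailed — 'was slicing' is progressive on an accomplishment; it does not entail the completed 'sliced'.

(a), (d), (e)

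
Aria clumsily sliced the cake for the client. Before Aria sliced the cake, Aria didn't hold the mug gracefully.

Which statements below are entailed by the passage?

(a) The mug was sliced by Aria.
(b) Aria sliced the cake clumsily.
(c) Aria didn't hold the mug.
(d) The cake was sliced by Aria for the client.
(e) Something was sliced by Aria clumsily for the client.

(b), (d), (e)

(a) Not entailed — Aria sliced the cake, not the mug; the mug belongs to the holding event.
(b) Entailed — this follows by dropping conjuncts from the slicing event's description.
(c) Not entailed — dropping 'gracefully' under negation is not valid — the original leaves open that Aria held the mug some other way.
(d) Entailed — the original entails any weakening of itself; this just drops 'clumsily'.
(e) Entailed — every conjunct here is already in the original slicing event.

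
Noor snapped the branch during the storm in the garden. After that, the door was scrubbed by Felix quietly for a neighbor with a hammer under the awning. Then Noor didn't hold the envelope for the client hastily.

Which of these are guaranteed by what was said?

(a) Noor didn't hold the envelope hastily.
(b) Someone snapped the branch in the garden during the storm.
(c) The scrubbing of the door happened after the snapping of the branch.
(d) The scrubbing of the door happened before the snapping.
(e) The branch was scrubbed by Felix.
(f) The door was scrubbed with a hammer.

(a) Not entailed — dropping 'for the client' under negation is not valid — the original leaves open that Noor held the envelope some other way.
(b) Entailed — the original entails any weakening of itself; this just generalizes the agent.
(c) Entailed — the narrative places the snapping before the scrubbing.
(d) Not entailed — the narrative places the snapping before the scrubbing, not after.
(e) Not entailed — Felix scrubbed the door, not the branch; the branch belongs to the snapping event.
(f) Entailed — this follows by dropping conjuncts from the scrubbing event's description.

(b), (c), (f)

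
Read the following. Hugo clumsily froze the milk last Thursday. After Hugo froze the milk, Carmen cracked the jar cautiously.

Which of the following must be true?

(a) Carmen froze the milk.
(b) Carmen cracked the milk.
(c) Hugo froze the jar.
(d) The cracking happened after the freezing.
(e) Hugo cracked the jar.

(a) Not entailed — the passage has Hugo freezing the milk, not Carmen.
(b) Not entailed — Carmen cracked the jar, not the milk; the milk belongs to the freezing event.
(c) Not entailed — Hugo froze the milk, not the jar; the jar belongs to the cracking event.
(d) Entailed — the narrative places the freezing before the cracking.
(e) Not entailed — the passage has Carmen cracking the jar, not Hugo.

(d)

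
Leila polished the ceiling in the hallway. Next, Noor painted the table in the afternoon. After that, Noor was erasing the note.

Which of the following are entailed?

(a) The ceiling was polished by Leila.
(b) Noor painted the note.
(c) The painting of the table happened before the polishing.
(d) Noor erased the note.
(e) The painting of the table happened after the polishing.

(a), (e)

(a) Entailed — every conjunct here is already in the original polishing event.
(b) Not entailed — Noor painted the table, not the note; the note belongs to the erasing event.
(c) Not entailed — the narrative places the polishing before the painting, not after.
(d) Not entailed — 'was erasing' is progressive on an accomplishment; it does not entail the completed 'erased'.
(e) Entailed — the narrative places the polishing before the painting.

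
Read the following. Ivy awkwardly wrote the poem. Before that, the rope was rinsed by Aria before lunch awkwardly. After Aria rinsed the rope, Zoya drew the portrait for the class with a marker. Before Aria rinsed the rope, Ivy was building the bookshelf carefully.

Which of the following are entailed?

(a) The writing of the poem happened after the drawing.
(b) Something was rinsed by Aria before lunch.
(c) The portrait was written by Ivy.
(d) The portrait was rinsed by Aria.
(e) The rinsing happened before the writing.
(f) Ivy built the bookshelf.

(b), (e)

(a) Not entailed — the narrative doesn't order the drawing relative to the writing.
(b) Entailed — every conjunct here is already in the original rinsing event.
(c) Not entailed — Ivy wrote the poem, not the portrait; the portrait belongs to the drawing event.
(d) Not entailed — Aria rinsed the rope, not the portrait; the portrait belongs to the drawing event.
(e) Entailed — the narrative places the rinsing before the writing.
(f) Not entailed — 'was building' is progressive on an accomplishment; it does not entail the completed 'built'.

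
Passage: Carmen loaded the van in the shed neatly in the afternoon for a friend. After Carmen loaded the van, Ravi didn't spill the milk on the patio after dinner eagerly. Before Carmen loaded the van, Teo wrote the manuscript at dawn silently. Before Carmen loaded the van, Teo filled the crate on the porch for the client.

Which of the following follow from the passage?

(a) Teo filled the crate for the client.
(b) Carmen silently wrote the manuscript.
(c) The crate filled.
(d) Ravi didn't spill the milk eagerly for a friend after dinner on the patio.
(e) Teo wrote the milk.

(a), (c), (d)

(a) Entailed — this follows by dropping conjuncts from the filling event's description.
(b) Not entailed — the passage has Teo writing the manuscript, not Carmen.
(c) Entailed — 'Teo filled the crate' is causative; it entails the inchoative 'the crate filled'.
(d) Entailed — under negation, adding a further restriction is entailed: if no such spilling event occurred, none occurred for a friend either.
(e) Not entailed — Teo wrote the manuscript, not the milk; the milk belongs to the spilling event.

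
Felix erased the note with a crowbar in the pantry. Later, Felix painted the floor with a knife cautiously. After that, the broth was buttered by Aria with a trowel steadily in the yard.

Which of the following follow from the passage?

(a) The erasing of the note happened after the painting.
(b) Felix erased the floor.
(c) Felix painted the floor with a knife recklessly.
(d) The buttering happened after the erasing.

(d)

(a) Not entailed — the narrative places the erasing before the painting, not after.
(b) Not entailed — Felix erased the note, not the floor; the floor belongs to the painting event.
(c) Not entailed — 'recklessly' adds a manner not in (and inconsistent with) the original.
(d) Entailed — the narrative places the erasing before the buttering.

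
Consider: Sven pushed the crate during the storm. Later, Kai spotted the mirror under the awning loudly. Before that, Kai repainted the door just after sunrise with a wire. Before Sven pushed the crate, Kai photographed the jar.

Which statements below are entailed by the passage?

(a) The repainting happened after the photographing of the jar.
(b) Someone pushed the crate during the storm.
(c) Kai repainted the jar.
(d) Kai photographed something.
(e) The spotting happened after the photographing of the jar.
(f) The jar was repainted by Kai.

(a) Not entailed — the narrative doesn't order the photographing relative to the repainting.
(b) Entailed — generalizing the agent leaves a sub-description the original still satisfies.
(c) Not entailed — Kai repainted the door, not the jar; the jar belongs to the photographing event.
(d) Entailed — every conjunct here is already in the original photographing event.
(e) Entailed — the narrative places the photographing before the spotting.
(f) Not entailed — Kai repainted the door, not the jar; the jar belongs to the photographing event.

(b), (d), (e)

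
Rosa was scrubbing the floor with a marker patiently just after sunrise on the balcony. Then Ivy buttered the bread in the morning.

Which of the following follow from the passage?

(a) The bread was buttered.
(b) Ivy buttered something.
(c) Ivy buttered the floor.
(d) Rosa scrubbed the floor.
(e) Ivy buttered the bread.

(a) Entailed — the original entails any weakening of itself; this just drops 'in the morning' and generalizes the agent.
(b) Entailed — the original entails any weakening of itself; this just drops 'in the morning' and generalizes the patient.
(c) Not entailed — Ivy buttered the bread, not the floor; the floor belongs to the scrubbing event.
(d) Entailed — 'scrub' is an activity; 'was scrubbing' entails that some scrubbing happened, so 'scrubbed' holds.
(e) Entailed — every conjunct here is already in the original buttering event.

(a), (b), (d), (e)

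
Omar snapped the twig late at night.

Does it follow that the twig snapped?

'Omar snapped the twig' is the causative; it entails the inchoative 'the twig snapped'.

yes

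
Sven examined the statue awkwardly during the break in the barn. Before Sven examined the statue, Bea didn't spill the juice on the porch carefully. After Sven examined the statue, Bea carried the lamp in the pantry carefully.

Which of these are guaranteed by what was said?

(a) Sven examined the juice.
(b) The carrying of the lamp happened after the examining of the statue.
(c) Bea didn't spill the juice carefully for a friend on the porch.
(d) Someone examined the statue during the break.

(b), (c), (d)

(a) Not entailed — Sven examined the statue, not the juice; the juice belongs to the spilling event.
(b) Entailed — the narrative places the examining before the carrying.
(c) Entailed — under negation, adding a further restriction is entailed: if no such spilling event occurred, none occurred for a friend either.
(d) Entailed — the original entails any weakening of itself; this just drops 'in the barn', 'awkwardly' and generalizes the agent.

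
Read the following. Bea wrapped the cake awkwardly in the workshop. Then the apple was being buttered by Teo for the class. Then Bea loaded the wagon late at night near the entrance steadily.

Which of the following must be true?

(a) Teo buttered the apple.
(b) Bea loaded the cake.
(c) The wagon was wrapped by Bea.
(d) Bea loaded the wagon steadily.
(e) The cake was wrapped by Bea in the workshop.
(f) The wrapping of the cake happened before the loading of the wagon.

(d), (e), (f)

(a) Not entailed — 'was buttering' is progressive on an accomplishment; it does not entail the completed 'buttered'.
(b) Not entailed — Bea loaded the wagon, not the cake; the cake belongs to the wrapping event.
(c) Not entailed — Bea wrapped the cake, not the wagon; the wagon belongs to the loading event.
(d) Entailed — this follows by dropping conjuncts from the loading event's description.
(e) Entailed — dropping 'awkwardly' leaves a sub-description the original still satisfies.
(f) Entailed — the narrative places the wrapping before the loading.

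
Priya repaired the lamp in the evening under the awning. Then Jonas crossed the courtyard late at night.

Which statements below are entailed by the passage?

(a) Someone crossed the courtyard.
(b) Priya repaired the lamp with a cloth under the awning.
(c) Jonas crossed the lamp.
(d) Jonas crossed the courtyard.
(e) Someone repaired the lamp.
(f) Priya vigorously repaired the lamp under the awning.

(a), (d), (e)

(a) Entailed — dropping 'late at night' and generalizing the agent leaves a sub-description the original still satisfies.
(b) Not entailed — 'with a cloth' adds information not in the original event.
(c) Not entailed — Jonas crossed the courtyard, not the lamp; the lamp belongs to the repairing event.
(d) Entailed — dropping 'late at night' leaves a sub-description the original still satisfies.
(e) Entailed — this follows by dropping conjuncts from the repairing event's description.
(f) Not entailed — 'vigorously' adds information not in the original event.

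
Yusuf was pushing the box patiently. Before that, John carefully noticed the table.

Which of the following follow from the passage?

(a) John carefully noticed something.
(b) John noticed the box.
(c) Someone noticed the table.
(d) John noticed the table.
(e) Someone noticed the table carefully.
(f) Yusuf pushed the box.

(a), (c), (d), (e), (f)

(a) Entailed — every conjunct here is already in the original noticing event.
(b) Not entailed — John noticed the table, not the box; the box belongs to the pushing event.
(c) Entailed — dropping 'carefully' and generalizing the agent leaves a sub-description the original still satisfies.
(d) Entailed — every conjunct here is already in the original noticing event.
(e) Entailed — the original entails any weakening of itself; this just generalizes the agent.
(f) Entailed — 'push' is an activity; 'was pushing' entails that some pushing happened, so 'pushed' holds.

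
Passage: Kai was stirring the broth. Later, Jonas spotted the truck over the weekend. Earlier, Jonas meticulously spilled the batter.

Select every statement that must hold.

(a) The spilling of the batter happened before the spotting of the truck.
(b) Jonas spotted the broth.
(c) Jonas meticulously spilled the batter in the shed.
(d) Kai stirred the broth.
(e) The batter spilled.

(a) Entailed — the narrative places the spilling before the spotting.
(b) Not entailed — Jonas spotted the truck, not the broth; the broth belongs to the stirring event.
(c) Not entailed — 'in the shed' adds information not in the original event.
(d) Entailed — 'stir' is an activity; 'was stirring' entails that some stirring happened, so 'stirred' holds.
(e) Entailed — 'Jonas spilled the batter' is causative; it entails the inchoative 'the batter spilled'.

(a), (d), (e)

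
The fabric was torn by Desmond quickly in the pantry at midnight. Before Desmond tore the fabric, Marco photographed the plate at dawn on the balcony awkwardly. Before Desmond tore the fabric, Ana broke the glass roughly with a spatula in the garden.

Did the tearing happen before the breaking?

The narrative orders the breaking before the tearing.

no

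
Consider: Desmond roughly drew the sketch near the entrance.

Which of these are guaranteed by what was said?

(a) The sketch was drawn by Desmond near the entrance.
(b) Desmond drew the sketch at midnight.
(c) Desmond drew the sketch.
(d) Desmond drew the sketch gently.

(a) Entailed — every conjunct here is already in the original drawing event.
(b) Not entailed — 'at midnight' adds information not in the original event.
(c) Entailed — this follows by dropping conjuncts from the drawing event's description.
(d) Not entailed — 'gently' adds a manner not in (and inconsistent with) the original.

(a), (c)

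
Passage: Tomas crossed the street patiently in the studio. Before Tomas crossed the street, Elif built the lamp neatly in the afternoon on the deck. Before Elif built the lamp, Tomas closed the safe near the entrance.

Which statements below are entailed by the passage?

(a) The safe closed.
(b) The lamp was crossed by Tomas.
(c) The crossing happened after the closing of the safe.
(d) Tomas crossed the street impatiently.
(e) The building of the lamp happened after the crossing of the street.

(a), (c)

(a) Entailed — 'Tomas closed the safe' is causative; it entails the inchoative 'the safe closed'.
(b) Not entailed — Tomas crossed the street, not the lamp; the lamp belongs to the building event.
(c) Entailed — the narrative places the closing before the crossing.
(d) Not entailed — 'impatiently' adds a manner not in (and inconsistent with) the original.
(e) Not entailed — the narrative places the building before the crossing, not after.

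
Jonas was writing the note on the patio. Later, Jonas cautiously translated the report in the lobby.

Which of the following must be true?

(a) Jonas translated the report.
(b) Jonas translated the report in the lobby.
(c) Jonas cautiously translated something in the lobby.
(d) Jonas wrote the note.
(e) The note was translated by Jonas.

(a), (b), (c)

(a) Entailed — the original entails any weakening of itself; this just drops 'in the lobby', 'cautiously'.
(b) Entailed — every conjunct here is already in the original translating event.
(c) Entailed — every conjunct here is already in the original translating event.
(d) Not entailed — 'was writing' is progressive on an accomplishment; it does not entail the completed 'wrote'.
(e) Not entailed — Jonas translated the report, not the note; the note belongs to the writing event.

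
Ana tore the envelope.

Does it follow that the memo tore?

no

Nothing is said about any memo; only the envelope is affected.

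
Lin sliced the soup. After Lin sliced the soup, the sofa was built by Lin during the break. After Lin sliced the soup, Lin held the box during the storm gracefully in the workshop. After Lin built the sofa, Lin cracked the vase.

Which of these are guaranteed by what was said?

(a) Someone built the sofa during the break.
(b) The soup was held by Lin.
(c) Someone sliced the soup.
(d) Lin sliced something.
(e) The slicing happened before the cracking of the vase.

(a) Entailed — the original entails any weakening of itself; this just generalizes the agent.
(b) Not entailed — Lin held the box, not the soup; the soup belongs to the slicing event.
(c) Entailed — generalizing the agent leaves a sub-description the original still satisfies.
(d) Entailed — generalizing the patient leaves a sub-description the original still satisfies.
(e) Entailed — the narrative places the slicing before the cracking.

(a), (c), (d), (e)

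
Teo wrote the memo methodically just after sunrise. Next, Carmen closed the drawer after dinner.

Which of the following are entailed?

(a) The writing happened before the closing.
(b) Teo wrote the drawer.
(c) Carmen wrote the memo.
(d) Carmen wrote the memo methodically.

(a) Entailed — the narrative places the writing before the closing.
(b) Not entailed — Teo wrote the memo, not the drawer; the drawer belongs to the closing event.
(c) Not entailed — the passage has Teo writing the memo, not Carmen.
(d) Not entailed — the passage has Teo writing the memo, not Carmen.

(a)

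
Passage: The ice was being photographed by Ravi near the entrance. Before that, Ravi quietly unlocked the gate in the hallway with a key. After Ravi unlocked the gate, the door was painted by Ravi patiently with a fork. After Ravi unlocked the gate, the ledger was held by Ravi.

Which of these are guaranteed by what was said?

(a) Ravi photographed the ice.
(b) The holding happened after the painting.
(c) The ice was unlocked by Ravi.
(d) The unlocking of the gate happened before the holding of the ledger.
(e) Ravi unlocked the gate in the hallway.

(a) Not entailed — 'was photographing' is progressive on an accomplishment; it does not entail the completed 'photographed'.
(b) Not entailed — the narrative doesn't order the painting relative to the holding.
(c) Not entailed — Ravi unlocked the gate, not the ice; the ice belongs to the photographing event.
(d) Entailed — the narrative places the unlocking before the holding.
(e) Entailed — the original entails any weakening of itself; this just drops 'with a key', 'quietly'.

(d), (e)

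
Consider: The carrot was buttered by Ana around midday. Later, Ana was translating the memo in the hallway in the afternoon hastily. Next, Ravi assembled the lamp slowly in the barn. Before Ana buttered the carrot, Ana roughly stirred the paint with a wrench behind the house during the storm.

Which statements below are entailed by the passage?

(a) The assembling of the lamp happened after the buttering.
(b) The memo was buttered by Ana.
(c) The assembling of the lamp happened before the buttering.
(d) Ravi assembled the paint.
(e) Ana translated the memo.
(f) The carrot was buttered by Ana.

(a) Entailed — the narrative places the buttering before the assembling.
(b) Not entailed — Ana buttered the carrot, not the memo; the memo belongs to the translating event.
(c) Not entailed — the narrative places the buttering before the assembling, not after.
(d) Not entailed — Ravi assembled the lamp, not the paint; the paint belongs to the stirring event.
(e) Not entailed — 'was translating' is progressive on an accomplishment; it does not entail the completed 'translated'.
(f) Entailed — the original entails any weakening of itself; this just drops 'around midday'.

(a), (f)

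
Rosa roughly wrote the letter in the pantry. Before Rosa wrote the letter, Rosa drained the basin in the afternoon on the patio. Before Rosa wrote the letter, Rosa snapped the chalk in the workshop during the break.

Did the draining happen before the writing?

yes

The narrative orders the draining before the writing.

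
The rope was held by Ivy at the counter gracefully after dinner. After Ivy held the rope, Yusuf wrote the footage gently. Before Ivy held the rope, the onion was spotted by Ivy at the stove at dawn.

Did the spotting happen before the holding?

yes

The narrative orders the spotting before the holding.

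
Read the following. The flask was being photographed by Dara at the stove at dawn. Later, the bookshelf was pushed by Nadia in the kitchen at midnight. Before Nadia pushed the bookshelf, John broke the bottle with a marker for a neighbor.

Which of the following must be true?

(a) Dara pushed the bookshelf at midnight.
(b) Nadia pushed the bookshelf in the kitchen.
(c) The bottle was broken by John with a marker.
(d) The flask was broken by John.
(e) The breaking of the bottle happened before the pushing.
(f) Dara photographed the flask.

(b), (c), (e)

(a) Not entailed — the passage has Nadia pushing the bookshelf, not Dara.
(b) Entailed — dropping 'at midnight' leaves a sub-description the original still satisfies.
(c) Entailed — every conjunct here is already in the original breaking event.
(d) Not entailed — John broke the bottle, not the flask; the flask belongs to the photographing event.
(e) Entailed — the narrative places the breaking before the pushing.
(f) Not entailed — 'was photographing' is progressive on an accomplishment; it does not entail the completed 'photographed'.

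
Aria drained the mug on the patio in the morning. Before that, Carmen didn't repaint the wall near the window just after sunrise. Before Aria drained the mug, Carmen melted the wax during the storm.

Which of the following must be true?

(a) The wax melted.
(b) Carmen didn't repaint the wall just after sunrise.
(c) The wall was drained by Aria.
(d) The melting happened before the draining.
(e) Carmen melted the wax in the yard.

(a) Entailed — 'Carmen melted the wax' is causative; it entails the inchoative 'the wax melted'.
(b) Not entailed — dropping 'near the window' under negation is not valid — the original leaves open that Carmen repainted the wall some other way.
(c) Not entailed — Aria drained the mug, not the wall; the wall belongs to the repainting event.
(d) Entailed — the narrative places the melting before the draining.
(e) Not entailed — 'in the yard' adds information not in the original event.

(a), (d)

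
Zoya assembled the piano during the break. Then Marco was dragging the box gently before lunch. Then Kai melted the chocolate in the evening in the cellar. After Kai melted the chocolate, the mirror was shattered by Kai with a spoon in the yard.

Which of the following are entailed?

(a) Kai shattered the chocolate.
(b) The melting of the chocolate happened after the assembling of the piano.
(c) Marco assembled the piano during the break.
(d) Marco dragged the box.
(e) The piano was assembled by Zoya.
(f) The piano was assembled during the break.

(a) Not entailed — Kai shattered the mirror, not the chocolate; the chocolate belongs to the melting event.
(b) Entailed — the narrative places the assembling before the melting.
(c) Not entailed — the passage has Zoya assembling the piano, not Marco.
(d) Entailed — 'drag' is an activity; 'was dragging' entails that some dragging happened, so 'dragged' holds.
(e) Entailed — the original entails any weakening of itself; this just drops 'during the break'.
(f) Entailed — this follows by dropping conjuncts from the assembling event's description.

(b), (d), (e), (f)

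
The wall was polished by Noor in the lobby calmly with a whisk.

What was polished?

the wall

'the wall' marks the patient of the polishing event.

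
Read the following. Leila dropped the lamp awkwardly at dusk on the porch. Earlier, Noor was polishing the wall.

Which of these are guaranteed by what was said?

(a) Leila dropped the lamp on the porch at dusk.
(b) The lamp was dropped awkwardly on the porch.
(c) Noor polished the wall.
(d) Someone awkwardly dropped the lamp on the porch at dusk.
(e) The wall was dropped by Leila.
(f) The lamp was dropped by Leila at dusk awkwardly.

(a) Entailed — dropping 'awkwardly' leaves a sub-description the original still satisfies.
(b) Entailed — every conjunct here is already in the original dropping event.
(c) Entailed — 'polish' is an activity; 'was polishing' entails that some polishing happened, so 'polished' holds.
(d) Entailed — generalizing the agent leaves a sub-description the original still satisfies.
(e) Not entailed — Leila dropped the lamp, not the wall; the wall belongs to the polishing event.
(f) Entailed — every conjunct here is already in the original dropping event.

(a), (b), (c), (d), (f)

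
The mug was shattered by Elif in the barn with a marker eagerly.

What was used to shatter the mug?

'with a marker' marks the instrument of the shattering event.

a marker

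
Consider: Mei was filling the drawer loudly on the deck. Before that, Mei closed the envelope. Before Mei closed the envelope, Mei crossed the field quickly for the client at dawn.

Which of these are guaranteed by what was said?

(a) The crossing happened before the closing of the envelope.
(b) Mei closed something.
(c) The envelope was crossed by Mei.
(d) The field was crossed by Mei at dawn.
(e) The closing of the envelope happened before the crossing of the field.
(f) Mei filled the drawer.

(a) Entailed — the narrative places the crossing before the closing.
(b) Entailed — generalizing the patient leaves a sub-description the original still satisfies.
(c) Not entailed — Mei crossed the field, not the envelope; the envelope belongs to the closing event.
(d) Entailed — every conjunct here is already in the original crossing event.
(e) Not entailed — the narrative places the crossing before the closing, not after.
(f) Not entailed — 'was filling' is progressive on an accomplishment; it does not entail the completed 'filled'.

(a), (b), (d)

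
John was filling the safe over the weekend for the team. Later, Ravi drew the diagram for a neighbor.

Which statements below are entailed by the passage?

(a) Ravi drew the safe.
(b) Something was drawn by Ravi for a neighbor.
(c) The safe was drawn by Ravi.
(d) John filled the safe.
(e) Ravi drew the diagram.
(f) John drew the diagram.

(a) Not entailed — Ravi drew the diagram, not the safe; the safe belongs to the filling event.
(b) Entailed — every conjunct here is already in the original drawing event.
(c) Not entailed — Ravi drew the diagram, not the safe; the safe belongs to the filling event.
(d) Not entailed — 'was filling' is progressive on an accomplishment; it does not entail the completed 'filled'.
(e) Entailed — dropping 'for a neighbor' leaves a sub-description the original still satisfies.
(f) Not entailed — the passage has Ravi drawing the diagram, not John.

(b), (e)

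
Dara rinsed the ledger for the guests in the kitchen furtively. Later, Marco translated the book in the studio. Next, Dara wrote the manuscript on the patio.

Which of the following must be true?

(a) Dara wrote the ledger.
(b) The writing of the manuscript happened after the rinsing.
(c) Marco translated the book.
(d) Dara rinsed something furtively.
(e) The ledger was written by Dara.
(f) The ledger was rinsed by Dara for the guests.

(b), (c), (d), (f)

(a) Not entailed — Dara wrote the manuscript, not the ledger; the ledger belongs to the rinsing event.
(b) Entailed — the narrative places the rinsing before the writing.
(c) Entailed — this follows by dropping conjuncts from the translating event's description.
(d) Entailed — every conjunct here is already in the original rinsing event.
(e) Not entailed — Dara wrote the manuscript, not the ledger; the ledger belongs to the rinsing event.
(f) Entailed — dropping 'in the kitchen', 'furtively' leaves a sub-description the original still satisfies.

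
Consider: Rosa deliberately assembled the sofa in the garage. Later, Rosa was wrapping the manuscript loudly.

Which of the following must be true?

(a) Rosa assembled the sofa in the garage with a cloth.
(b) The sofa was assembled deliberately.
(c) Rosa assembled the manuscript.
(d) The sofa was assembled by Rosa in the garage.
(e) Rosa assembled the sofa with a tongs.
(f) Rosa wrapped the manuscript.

(a) Not entailed — 'with a cloth' adds information not in the original event.
(b) Entailed — the original entails any weakening of itself; this just drops 'in the garage' and generalizes the agent.
(c) Not entailed — Rosa assembled the sofa, not the manuscript; the manuscript belongs to the wrapping event.
(d) Entailed — this follows by dropping conjuncts from the assembling event's description.
(e) Not entailed — 'with a tongs' adds information not in the original event.
(f) Not entailed — 'was wrapping' is progressive on an accomplishment; it does not entail the completed 'wrapped'.

(b), (d)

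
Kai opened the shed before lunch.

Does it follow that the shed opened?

'Kai opened the shed' is the causative; it entails the inchoative 'the shed opened'.

yes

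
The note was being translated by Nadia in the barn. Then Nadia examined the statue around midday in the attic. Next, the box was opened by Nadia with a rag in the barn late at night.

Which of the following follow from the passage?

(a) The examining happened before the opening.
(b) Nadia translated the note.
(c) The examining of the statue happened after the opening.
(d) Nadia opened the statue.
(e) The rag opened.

(a) Entailed — the narrative places the examining before the opening.
(b) Not entailed — 'was translating' is progressive on an accomplishment; it does not entail the completed 'translated'.
(c) Not entailed — the narrative places the examining before the opening, not after.
(d) Not entailed — Nadia opened the box, not the statue; the statue belongs to the examining event.
(e) Not entailed — the box is what opened, not the rag.

(a)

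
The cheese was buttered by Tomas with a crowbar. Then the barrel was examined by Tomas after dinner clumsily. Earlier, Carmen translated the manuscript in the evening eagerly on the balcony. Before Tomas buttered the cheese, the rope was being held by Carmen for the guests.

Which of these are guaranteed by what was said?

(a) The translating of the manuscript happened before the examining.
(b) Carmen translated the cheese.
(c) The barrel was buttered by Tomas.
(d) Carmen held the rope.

(a), (d)

(a) Entailed — the narrative places the translating before the examining.
(b) Not entailed — Carmen translated the manuscript, not the cheese; the cheese belongs to the buttering event.
(c) Not entailed — Tomas buttered the cheese, not the barrel; the barrel belongs to the examining event.
(d) Entailed — 'hold' is an activity; 'was holding' entails that some holding happened, so 'held' holds.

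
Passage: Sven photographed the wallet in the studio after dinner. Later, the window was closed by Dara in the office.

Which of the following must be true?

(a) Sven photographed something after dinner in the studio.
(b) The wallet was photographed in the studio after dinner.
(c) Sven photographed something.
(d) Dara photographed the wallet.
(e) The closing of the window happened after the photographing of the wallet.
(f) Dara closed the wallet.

(a), (b), (c), (e)

(a) Entailed — the original entails any weakening of itself; this just generalizes the patient.
(b) Entailed — this follows by dropping conjuncts from the photographing event's description.
(c) Entailed — every conjunct here is already in the original photographing event.
(d) Not entailed — the passage has Sven photographing the wallet, not Dara.
(e) Entailed — the narrative places the photographing before the closing.
(f) Not entailed — Dara closed the window, not the wallet; the wallet belongs to the photographing event.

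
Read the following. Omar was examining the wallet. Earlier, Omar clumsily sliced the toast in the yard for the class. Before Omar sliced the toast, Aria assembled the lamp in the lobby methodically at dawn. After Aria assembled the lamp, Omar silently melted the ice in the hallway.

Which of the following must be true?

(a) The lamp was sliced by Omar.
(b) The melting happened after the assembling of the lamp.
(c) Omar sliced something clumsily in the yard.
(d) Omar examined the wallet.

(b), (c), (d)

(a) Not entailed — Omar sliced the toast, not the lamp; the lamp belongs to the assembling event.
(b) Entailed — the narrative places the assembling before the melting.
(c) Entailed — every conjunct here is already in the original slicing event.
(d) Entailed — 'examine' is an activity; 'was examining' entails that some examining happened, so 'examined' holds.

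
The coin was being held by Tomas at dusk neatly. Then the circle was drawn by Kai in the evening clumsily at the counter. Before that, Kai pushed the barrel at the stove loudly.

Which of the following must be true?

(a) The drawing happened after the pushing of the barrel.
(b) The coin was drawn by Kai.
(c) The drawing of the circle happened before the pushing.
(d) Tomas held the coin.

(a) Entailed — the narrative places the pushing before the drawing.
(b) Not entailed — Kai drew the circle, not the coin; the coin belongs to the holding event.
(c) Not entailed — the narrative places the pushing before the drawing, not after.
(d) Entailed — 'hold' is an activity; 'was holding' entails that some holding happened, so 'held' holds.

(a), (d)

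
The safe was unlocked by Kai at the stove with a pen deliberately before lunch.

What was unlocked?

'the safe' marks the patient of the unlocking event.

the safe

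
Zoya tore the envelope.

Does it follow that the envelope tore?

'Zoya tore the envelope' is the causative; it entails the inchoative 'the envelope tore'.

yes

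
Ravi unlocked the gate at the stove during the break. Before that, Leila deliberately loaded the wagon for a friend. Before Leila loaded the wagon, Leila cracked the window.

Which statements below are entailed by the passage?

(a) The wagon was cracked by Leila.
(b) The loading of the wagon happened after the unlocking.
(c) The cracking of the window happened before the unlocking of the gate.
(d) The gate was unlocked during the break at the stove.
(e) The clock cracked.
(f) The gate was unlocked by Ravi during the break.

(a) Not entailed — Leila cracked the window, not the wagon; the wagon belongs to the loading event.
(b) Not entailed — the narrative places the loading before the unlocking, not after.
(c) Entailed — the narrative places the cracking before the unlocking.
(d) Entailed — this follows by dropping conjuncts from the unlocking event's description.
(e) Not entailed — the window is what cracked, not the clock.
(f) Entailed — the original entails any weakening of itself; this just drops 'at the stove'.

(c), (d), (f)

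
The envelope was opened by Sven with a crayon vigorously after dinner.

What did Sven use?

'with a crayon' marks the instrument of the opening event.

a crayon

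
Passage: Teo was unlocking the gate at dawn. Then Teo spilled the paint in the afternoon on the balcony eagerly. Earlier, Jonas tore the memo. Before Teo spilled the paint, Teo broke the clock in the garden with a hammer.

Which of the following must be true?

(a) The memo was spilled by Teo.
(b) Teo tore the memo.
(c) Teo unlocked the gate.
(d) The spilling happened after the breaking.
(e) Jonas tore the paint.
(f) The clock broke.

(a) Not entailed — Teo spilled the paint, not the memo; the memo belongs to the tearing event.
(b) Not entailed — the passage has Jonas tearing the memo, not Teo.
(c) Not entailed — 'was unlocking' is progressive on an accomplishment; it does not entail the completed 'unlocked'.
(d) Entailed — the narrative places the breaking before the spilling.
(e) Not entailed — Jonas tore the memo, not the paint; the paint belongs to the spilling event.
(f) Entailed — 'Teo broke the clock' is causative; it entails the inchoative 'the clock broke'.

(d), (f)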